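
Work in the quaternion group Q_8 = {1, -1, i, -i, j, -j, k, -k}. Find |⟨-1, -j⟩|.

4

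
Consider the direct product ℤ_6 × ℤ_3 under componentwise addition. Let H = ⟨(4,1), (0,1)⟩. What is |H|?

9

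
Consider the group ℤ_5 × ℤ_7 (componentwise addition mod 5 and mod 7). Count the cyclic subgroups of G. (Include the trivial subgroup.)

4

Group the elements of G by the cyclic subgroup they generate; each cyclic subgroup of order d accounts for φ(d) elements.
Cyclic subgroups by order — order 1: 1; order 5: 1; order 7: 1; order 35: 1.
Total: 4.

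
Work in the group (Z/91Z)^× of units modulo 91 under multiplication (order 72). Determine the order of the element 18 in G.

12

Compute successive powers of 18 mod 91: 18, 51, 8, 53, 44, 64, 60, 79, …; 18^12 ≡ 1 (mod 91).
So |⟨18⟩| = 12.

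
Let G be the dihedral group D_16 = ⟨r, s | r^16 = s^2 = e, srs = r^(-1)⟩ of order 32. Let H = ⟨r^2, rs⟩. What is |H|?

|⟨r^2⟩| = 8 and |⟨rs⟩| = 2, so |H| is a multiple of lcm(8, 2) = 8 and divides |G| = 32.
Closing under the operation: H = {e, r^2, r^4, r^6, r^8, r^10, r^12, r^14, rs, r^3s, r^5s, r^7s, r^9s, r^11s, r^13s, r^15s}, so |H| = 16.

16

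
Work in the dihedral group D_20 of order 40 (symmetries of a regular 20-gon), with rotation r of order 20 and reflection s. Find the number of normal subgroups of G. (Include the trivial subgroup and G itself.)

9

G has 48 subgroups. Checking conjugation-invariance by order — order 1: 1/1 normal; order 2: 1/21 normal; order 4: 1/11 normal; order 5: 1/1 normal; order 8: 0/5 normal; order 10: 1/5 normal; order 20: 3/3 normal; order 40: 1/1 normal.
Total normal subgroups: 9.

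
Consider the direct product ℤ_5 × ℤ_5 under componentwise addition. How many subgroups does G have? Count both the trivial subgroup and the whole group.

|G| = 25, so by Lagrange every subgroup order divides 25. Divisors: 1, 5, 25.
Subgroups by order — order 1: 1; order 5: 6; order 25: 1.
Total: 1 + 6 + 1 = 8.

8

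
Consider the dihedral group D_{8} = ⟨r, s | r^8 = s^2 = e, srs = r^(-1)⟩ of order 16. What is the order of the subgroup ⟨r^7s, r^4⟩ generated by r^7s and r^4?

|⟨r^7s⟩| = 2 and |⟨r^4⟩| = 2, so |H| is a multiple of lcm(2, 2) = 2 and divides |G| = 16.
Closing under the operation: H = {e, r^4, r^3s, r^7s}, so |H| = 4.

4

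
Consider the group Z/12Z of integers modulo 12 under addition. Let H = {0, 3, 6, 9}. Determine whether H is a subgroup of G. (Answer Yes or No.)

Yes

|H| = 4 divides |G| = 12, consistent with Lagrange.
H contains the identity, every element's inverse is in H, and H is closed under +: it is a subgroup.
In fact H = ⟨9⟩.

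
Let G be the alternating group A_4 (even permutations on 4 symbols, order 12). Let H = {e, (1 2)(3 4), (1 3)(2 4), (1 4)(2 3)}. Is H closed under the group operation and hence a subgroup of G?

Yes

|H| = 4 divides |G| = 12, consistent with Lagrange.
H contains the identity, every element's inverse is in H, and H is closed under ∘: it is a subgroup.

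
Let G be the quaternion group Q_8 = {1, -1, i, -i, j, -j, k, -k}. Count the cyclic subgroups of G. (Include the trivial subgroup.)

5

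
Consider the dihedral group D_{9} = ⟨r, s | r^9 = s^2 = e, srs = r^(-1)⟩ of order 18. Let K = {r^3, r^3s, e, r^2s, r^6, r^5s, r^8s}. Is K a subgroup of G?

No

|K| = 7 does not divide |G| = 18, so by Lagrange K is not a subgroup.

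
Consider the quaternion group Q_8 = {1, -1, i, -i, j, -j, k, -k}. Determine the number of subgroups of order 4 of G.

3

|G| = 8 and 4 | 8, so subgroups of order 4 are possible by Lagrange.
The subgroups of order 4 are: {1, -1, i, -i}; {1, -1, j, -j}; {1, -1, k, -k}.
So G has 3 subgroups of order 4.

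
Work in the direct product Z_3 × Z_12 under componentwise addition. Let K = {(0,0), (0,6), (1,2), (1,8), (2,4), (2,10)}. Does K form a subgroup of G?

|K| = 6 divides |G| = 36, consistent with Lagrange.
K contains the identity, every element's inverse is in K, and K is closed under +: it is a subgroup.
In fact K = ⟨(1,2)⟩.

Yes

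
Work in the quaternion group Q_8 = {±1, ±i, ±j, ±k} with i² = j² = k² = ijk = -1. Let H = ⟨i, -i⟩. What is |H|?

|⟨i⟩| = 4 and |⟨-i⟩| = 4, so |H| is a multiple of lcm(4, 4) = 4 and divides |G| = 8.
Closing under the operation: H = {1, -1, i, -i}, so |H| = 4.

4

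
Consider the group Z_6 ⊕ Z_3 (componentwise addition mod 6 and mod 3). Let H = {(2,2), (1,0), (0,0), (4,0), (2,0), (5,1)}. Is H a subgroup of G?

(2,2) ∈ H but its inverse (4,1) ∉ H, so H is not a subgroup.

No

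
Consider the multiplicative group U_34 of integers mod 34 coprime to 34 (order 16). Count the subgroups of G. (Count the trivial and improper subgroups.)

|G| = 16, so by Lagrange every subgroup order divides 16. Divisors: 1, 2, 4, 8, 16.
Subgroups by order — order 1: 1; order 2: 1; order 4: 1; order 8: 1; order 16: 1.
Total: 1 + 1 + 1 + 1 + 1 = 5.

5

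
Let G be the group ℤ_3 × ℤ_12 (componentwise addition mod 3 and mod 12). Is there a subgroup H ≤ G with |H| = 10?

10 does not divide |G| = 36, so by Lagrange no subgroup of order 10 exists.

No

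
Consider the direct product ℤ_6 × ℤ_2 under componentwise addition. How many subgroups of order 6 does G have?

|G| = 12 and 6 | 12, so subgroups of order 6 are possible by Lagrange.
The subgroups of order 6 are: {(0,0), (0,1), (2,0), (2,1), (4,0), (4,1)}; {(0,0), (1,0), (2,0), (3,0), (4,0), (5,0)}; {(0,0), (1,1), (2,0), (3,1), (4,0), (5,1)}.
So G has 3 subgroups of order 6.

3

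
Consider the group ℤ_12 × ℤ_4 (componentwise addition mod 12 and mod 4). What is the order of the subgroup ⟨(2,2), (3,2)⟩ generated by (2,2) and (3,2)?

24

|⟨(2,2)⟩| = 6 and |⟨(3,2)⟩| = 4, so |H| is a multiple of lcm(6, 4) = 12 and divides |G| = 48.
Closing under the operation: H = {(0,0), (0,2), (1,0), (1,2), (2,0), (2,2), (3,0), (3,2), (4,0), (4,2), (5,0), (5,2), (6,0), (6,2), (7,0), (7,2), (8,0), (8,2), (9,0), (9,2), (10,0), (10,2), (11,0), (11,2)}, so |H| = 24.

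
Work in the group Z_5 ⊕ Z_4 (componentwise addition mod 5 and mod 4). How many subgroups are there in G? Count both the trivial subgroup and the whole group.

|G| = 20, so by Lagrange every subgroup order divides 20. Divisors: 1, 2, 4, 5, 10, 20.
Subgroups by order — order 1: 1; order 2: 1; order 4: 1; order 5: 1; order 10: 1; order 20: 1.
Total: 1 + 1 + 1 + 1 + 1 + 1 = 6.

6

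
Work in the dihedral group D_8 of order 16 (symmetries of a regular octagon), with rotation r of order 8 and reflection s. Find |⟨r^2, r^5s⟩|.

8

|⟨r^2⟩| = 4 and |⟨r^5s⟩| = 2, so |H| is a multiple of lcm(4, 2) = 4 and divides |G| = 16.
Closing under the operation: H = {e, r^2, r^4, r^6, rs, r^3s, r^5s, r^7s}, so |H| = 8.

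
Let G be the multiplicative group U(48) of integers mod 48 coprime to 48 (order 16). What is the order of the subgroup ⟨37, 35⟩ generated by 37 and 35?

|⟨37⟩| = 4 and |⟨35⟩| = 4, so |H| is a multiple of lcm(4, 4) = 4 and divides |G| = 16.
Closing under the operation: H = {1, 11, 13, 23, 25, 35, 37, 47}, so |H| = 8.

8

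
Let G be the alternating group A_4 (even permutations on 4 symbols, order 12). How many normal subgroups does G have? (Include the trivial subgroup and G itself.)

3

G has 10 subgroups. Checking conjugation-invariance by order — order 1: 1/1 normal; order 2: 0/3 normal; order 3: 0/4 normal; order 4: 1/1 normal; order 12: 1/1 normal.
Total normal subgroups: 3.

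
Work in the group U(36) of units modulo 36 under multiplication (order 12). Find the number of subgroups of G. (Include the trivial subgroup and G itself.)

|G| = 12, so by Lagrange every subgroup order divides 12. Divisors: 1, 2, 3, 4, 6, 12.
Subgroups by order — order 1: 1; order 2: 3; order 3: 1; order 4: 1; order 6: 3; order 12: 1.
Total: 1 + 3 + 1 + 1 + 3 + 1 = 10.

10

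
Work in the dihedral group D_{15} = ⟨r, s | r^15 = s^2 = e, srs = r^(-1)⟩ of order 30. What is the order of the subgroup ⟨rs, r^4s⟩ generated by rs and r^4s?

10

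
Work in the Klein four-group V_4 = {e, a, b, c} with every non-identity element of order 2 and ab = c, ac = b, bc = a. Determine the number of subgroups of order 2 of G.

|G| = 4 and 2 | 4, so subgroups of order 2 are possible by Lagrange.
The subgroups of order 2 are: {e, a}; {e, b}; {e, c}.
So G has 3 subgroups of order 2.

3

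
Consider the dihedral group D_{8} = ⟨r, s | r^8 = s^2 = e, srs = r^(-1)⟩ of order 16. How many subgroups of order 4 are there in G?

5

|G| = 16 and 4 | 16, so subgroups of order 4 are possible by Lagrange.
The subgroups of order 4 are: {e, r^2, r^4, r^6}; {e, r^4, r^2s, r^6s}; {e, r^4, r^3s, r^7s}; {e, r^4, s, r^4s}; … (5 in all).
So G has 5 subgroups of order 4.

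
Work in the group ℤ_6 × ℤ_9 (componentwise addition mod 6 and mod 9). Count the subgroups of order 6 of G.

|G| = 54 and 6 | 54, so subgroups of order 6 are possible by Lagrange.
The subgroups of order 6 are: {(0,0), (0,3), (0,6), (3,0), (3,3), (3,6)}; {(0,0), (1,0), (2,0), (3,0), (4,0), (5,0)}; {(0,0), (1,3), (2,6), (3,0), (4,3), (5,6)}; {(0,0), (1,6), (2,3), (3,0), (4,6), (5,3)}.
So G has 4 subgroups of order 6.

4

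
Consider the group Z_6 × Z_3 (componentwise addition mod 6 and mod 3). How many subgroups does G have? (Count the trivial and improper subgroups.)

|G| = 18, so by Lagrange every subgroup order divides 18. Divisors: 1, 2, 3, 6, 9, 18.
Subgroups by order — order 1: 1; order 2: 1; order 3: 4; order 6: 4; order 9: 1; order 18: 1.
Total: 1 + 1 + 4 + 4 + 1 + 1 = 12.

12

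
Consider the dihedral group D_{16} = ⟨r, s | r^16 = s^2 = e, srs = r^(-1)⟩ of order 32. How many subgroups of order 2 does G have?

17

|G| = 32 and 2 | 32, so subgroups of order 2 are possible by Lagrange.
The subgroups of order 2 are: {e, r^10s}; {e, r^11s}; {e, r^12s}; {e, r^13s}; … (17 in all).
So G has 17 subgroups of order 2.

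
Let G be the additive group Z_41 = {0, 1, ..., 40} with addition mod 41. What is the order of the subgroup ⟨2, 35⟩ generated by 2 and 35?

|⟨2⟩| = 41 and |⟨35⟩| = 41, so |H| is a multiple of lcm(41, 41) = 41 and divides |G| = 41.
Closing {2, 35} under the group operation gives all of G, so |H| = 41.

41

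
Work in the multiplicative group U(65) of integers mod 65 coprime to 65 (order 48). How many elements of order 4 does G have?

Enumerating element orders in G gives 12 elements of order 4.

12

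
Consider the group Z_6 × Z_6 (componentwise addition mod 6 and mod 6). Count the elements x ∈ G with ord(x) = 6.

24

An element (a,b) has order lcm(ord(a), ord(b)); count pairs with lcm equal to 6.
Enumerating gives 24 such elements.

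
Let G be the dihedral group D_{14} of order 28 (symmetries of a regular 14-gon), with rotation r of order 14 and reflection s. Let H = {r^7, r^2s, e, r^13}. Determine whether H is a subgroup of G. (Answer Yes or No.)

No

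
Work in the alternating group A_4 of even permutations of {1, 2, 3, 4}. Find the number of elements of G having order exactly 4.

0

No element of G has order 4 (even though 4 | 12).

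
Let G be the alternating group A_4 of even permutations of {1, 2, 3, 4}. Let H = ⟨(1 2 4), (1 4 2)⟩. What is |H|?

3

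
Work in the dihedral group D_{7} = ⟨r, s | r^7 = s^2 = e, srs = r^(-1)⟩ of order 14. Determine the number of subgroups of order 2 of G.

7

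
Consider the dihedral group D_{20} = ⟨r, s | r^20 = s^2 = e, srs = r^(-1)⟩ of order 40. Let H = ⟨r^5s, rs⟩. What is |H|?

10

|⟨r^5s⟩| = 2 and |⟨rs⟩| = 2, so |H| is a multiple of lcm(2, 2) = 2 and divides |G| = 40.
Closing under the operation: H = {e, r^4, r^8, r^12, r^16, rs, r^5s, r^9s, r^13s, r^17s}, so |H| = 10.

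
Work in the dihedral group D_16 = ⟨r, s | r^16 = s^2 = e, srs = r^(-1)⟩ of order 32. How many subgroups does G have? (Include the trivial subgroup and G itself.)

36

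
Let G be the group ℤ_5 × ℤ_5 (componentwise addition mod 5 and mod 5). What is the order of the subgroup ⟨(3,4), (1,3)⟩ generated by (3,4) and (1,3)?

5

|⟨(3,4)⟩| = 5 and |⟨(1,3)⟩| = 5, so |H| is a multiple of lcm(5, 5) = 5 and divides |G| = 25.
Closing under the operation: H = {(0,0), (1,3), (2,1), (3,4), (4,2)}, so |H| = 5.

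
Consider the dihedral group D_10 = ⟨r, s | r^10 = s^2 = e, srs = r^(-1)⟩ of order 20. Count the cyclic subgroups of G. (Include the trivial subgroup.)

14

A cyclic subgroup of order d is generated by each of its φ(d) elements of order d, so the cyclic subgroups of order d number (#elements of order d)/φ(d).
Cyclic subgroups by order — order 1: 1; order 2: 11; order 5: 1; order 10: 1.
Total: 14.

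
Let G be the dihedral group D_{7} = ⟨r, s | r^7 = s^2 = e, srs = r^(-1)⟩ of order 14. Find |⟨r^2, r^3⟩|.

7

|⟨r^2⟩| = 7 and |⟨r^3⟩| = 7, so |H| is a multiple of lcm(7, 7) = 7 and divides |G| = 14.
Closing under the operation: H = {e, r, r^2, r^3, r^4, r^5, r^6}, so |H| = 7.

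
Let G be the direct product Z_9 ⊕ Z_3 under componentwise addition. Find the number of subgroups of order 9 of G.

4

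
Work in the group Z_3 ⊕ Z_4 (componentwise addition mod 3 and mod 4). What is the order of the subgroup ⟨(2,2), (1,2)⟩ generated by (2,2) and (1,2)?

|⟨(2,2)⟩| = 6 and |⟨(1,2)⟩| = 6, so |H| is a multiple of lcm(6, 6) = 6 and divides |G| = 12.
Closing under the operation: H = {(0,0), (0,2), (1,0), (1,2), (2,0), (2,2)}, so |H| = 6.

6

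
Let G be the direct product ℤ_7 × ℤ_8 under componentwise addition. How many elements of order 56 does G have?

An element (a,b) has order lcm(ord(a), ord(b)); count pairs with lcm equal to 56.
Enumerating gives 24 such elements.

24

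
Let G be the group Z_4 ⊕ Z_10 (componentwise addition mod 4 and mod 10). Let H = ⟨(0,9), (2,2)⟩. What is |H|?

20

|⟨(0,9)⟩| = 10 and |⟨(2,2)⟩| = 10, so |H| is a multiple of lcm(10, 10) = 10 and divides |G| = 40.
Closing under the operation: H = {(0,0), (0,1), (0,2), (0,3), (0,4), (0,5), (0,6), (0,7), (0,8), (0,9), (2,0), (2,1), (2,2), (2,3), (2,4), (2,5), (2,6), (2,7), (2,8), (2,9)}, so |H| = 20.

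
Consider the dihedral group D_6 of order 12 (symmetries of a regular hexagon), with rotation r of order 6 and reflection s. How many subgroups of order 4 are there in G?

|G| = 12 and 4 | 12, so subgroups of order 4 are possible by Lagrange.
The subgroups of order 4 are: {e, r^3, r^2s, r^5s}; {e, r^3, s, r^3s}; {e, r^3, rs, r^4s}.
So G has 3 subgroups of order 4.

3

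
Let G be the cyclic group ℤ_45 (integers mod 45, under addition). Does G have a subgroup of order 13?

No

13 does not divide |G| = 45, so by Lagrange no subgroup of order 13 exists.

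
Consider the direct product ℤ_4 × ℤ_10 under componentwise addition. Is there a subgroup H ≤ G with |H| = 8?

Yes

8 | 40. A subgroup of order 8 is {(0,0), (0,5), (1,0), (1,5), (2,0), (2,5), (3,0), (3,5)}.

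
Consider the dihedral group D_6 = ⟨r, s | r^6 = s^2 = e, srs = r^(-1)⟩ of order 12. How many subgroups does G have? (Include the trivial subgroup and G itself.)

16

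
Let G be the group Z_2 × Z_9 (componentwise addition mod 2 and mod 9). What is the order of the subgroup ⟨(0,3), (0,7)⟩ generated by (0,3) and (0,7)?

9

|⟨(0,3)⟩| = 3 and |⟨(0,7)⟩| = 9, so |H| is a multiple of lcm(3, 9) = 9 and divides |G| = 18.
Closing under the operation: H = {(0,0), (0,1), (0,2), (0,3), (0,4), (0,5), (0,6), (0,7), (0,8)}, so |H| = 9.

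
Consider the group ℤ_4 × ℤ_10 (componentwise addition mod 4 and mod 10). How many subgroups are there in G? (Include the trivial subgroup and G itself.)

|G| = 40, so by Lagrange every subgroup order divides 40. Divisors: 1, 2, 4, 5, 8, 10, 20, 40.
Subgroups by order — order 1: 1; order 2: 3; order 4: 3; order 5: 1; order 8: 1; order 10: 3; order 20: 3; order 40: 1.
Total: 1 + 3 + 3 + 1 + 1 + 3 + 3 + 1 = 16.

16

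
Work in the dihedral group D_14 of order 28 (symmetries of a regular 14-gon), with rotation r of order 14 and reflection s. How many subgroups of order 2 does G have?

15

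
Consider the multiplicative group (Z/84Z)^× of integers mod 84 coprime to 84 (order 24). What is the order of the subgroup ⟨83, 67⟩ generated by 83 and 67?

12

|⟨83⟩| = 2 and |⟨67⟩| = 6, so |H| is a multiple of lcm(2, 6) = 6 and divides |G| = 24.
Closing under the operation: H = {1, 5, 17, 25, 37, 41, 43, 47, 59, 67, 79, 83}, so |H| = 12.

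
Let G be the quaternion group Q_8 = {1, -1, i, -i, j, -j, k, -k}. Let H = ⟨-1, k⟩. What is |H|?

|⟨-1⟩| = 2 and |⟨k⟩| = 4, so |H| is a multiple of lcm(2, 4) = 4 and divides |G| = 8.
Closing under the operation: H = {1, -1, k, -k}, so |H| = 4.

4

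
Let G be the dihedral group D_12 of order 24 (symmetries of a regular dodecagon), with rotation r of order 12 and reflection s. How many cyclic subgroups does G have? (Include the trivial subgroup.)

A cyclic subgroup of order d is generated by each of its φ(d) elements of order d, so the cyclic subgroups of order d number (#elements of order d)/φ(d).
Cyclic subgroups by order — order 1: 1; order 2: 13; order 3: 1; order 4: 1; order 6: 1; order 12: 1.
Total: 18.

18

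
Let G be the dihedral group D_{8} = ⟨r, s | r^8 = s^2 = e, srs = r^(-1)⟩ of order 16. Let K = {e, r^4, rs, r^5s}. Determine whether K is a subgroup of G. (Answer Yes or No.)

Yes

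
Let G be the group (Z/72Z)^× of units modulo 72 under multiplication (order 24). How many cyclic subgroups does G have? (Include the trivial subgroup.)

16

Each element a generates a cyclic subgroup ⟨a⟩; distinct elements may generate the same one (a cyclic group of order d has φ(d) generators).
Cyclic subgroups by order — order 1: 1; order 2: 7; order 3: 1; order 6: 7.
Total: 16.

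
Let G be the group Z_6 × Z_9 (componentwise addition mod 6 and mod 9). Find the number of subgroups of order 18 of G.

4

|G| = 54 and 18 | 54, so subgroups of order 18 are possible by Lagrange.
The subgroups of order 18 are: {(0,0), (0,1), (0,2), (0,3), (0,4), (0,5), (0,6), (0,7), (0,8), (3,0), (3,1), (3,2), (3,3), (3,4), (3,5), (3,6), (3,7), (3,8)}; {(0,0), (0,3), (0,6), (1,0), (1,3), (1,6), (2,0), (2,3), (2,6), (3,0), (3,3), (3,6), (4,0), (4,3), (4,6), (5,0), (5,3), (5,6)}; {(0,0), (0,3), (0,6), (1,1), (1,4), (1,7), (2,2), (2,5), (2,8), (3,0), (3,3), (3,6), (4,1), (4,4), (4,7), (5,2), (5,5), (5,8)}; {(0,0), (0,3), (0,6), (1,2), (1,5), (1,8), (2,1), (2,4), (2,7), (3,0), (3,3), (3,6), (4,2), (4,5), (4,8), (5,1), (5,4), (5,7)}.
So G has 4 subgroups of order 18.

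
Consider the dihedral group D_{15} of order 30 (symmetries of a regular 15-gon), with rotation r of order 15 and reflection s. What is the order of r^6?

5

Computing powers of r^6: the smallest k with (r^6)^k = e is k = 5.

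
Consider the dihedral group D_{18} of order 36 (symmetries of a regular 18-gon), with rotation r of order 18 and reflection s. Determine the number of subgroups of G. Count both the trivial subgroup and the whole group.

45

|G| = 36, so by Lagrange every subgroup order divides 36. Divisors: 1, 2, 3, 4, 6, 9, 12, 18, 36.
Subgroups by order — order 1: 1; order 2: 19; order 3: 1; order 4: 9; order 6: 7; order 9: 1; order 12: 3; order 18: 3; order 36: 1.
Total: 1 + 19 + 1 + 9 + 7 + 1 + 3 + 3 + 1 = 45.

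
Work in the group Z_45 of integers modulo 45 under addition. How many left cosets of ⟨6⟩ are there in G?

|⟨6⟩| = 15 and |G| = 45.
By Lagrange, [G : H] = |G|/|H| = 45/15 = 3.

3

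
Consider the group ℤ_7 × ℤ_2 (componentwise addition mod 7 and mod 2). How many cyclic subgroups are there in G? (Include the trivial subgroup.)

4

Each element a generates a cyclic subgroup ⟨a⟩; distinct elements may generate the same one (a cyclic group of order d has φ(d) generators).
Cyclic subgroups by order — order 1: 1; order 2: 1; order 7: 1; order 14: 1.
Total: 4.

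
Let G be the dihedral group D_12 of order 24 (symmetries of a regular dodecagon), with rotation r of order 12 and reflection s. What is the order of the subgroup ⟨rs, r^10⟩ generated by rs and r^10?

12

|⟨rs⟩| = 2 and |⟨r^10⟩| = 6, so |H| is a multiple of lcm(2, 6) = 6 and divides |G| = 24.
Closing under the operation: H = {e, r^2, r^4, r^6, r^8, r^10, rs, r^3s, r^5s, r^7s, r^9s, r^11s}, so |H| = 12.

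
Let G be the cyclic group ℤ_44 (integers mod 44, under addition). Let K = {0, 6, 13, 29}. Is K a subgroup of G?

No

29 ∈ K but its inverse 15 ∉ K, so K is not a subgroup.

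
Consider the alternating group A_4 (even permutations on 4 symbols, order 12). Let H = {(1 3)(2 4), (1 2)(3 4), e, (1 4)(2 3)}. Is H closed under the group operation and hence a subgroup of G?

Yes

|H| = 4 divides |G| = 12, consistent with Lagrange.
H contains the identity, every element's inverse is in H, and H is closed under ∘: it is a subgroup.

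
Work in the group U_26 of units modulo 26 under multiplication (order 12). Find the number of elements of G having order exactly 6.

The elements of order 6 are: 17, 23.
That's 2.

2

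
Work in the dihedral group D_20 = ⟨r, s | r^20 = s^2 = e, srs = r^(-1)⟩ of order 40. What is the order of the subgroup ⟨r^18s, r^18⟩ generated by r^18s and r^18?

20

|⟨r^18s⟩| = 2 and |⟨r^18⟩| = 10, so |H| is a multiple of lcm(2, 10) = 10 and divides |G| = 40.
Closing under the operation: H = {e, r^2, r^4, r^6, r^8, r^10, r^12, r^14, r^16, r^18, s, r^2s, r^4s, r^6s, r^8s, r^10s, r^12s, r^14s, r^16s, r^18s}, so |H| = 20.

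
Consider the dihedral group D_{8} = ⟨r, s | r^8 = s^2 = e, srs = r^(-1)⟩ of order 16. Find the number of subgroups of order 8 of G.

3

|G| = 16 and 8 | 16, so subgroups of order 8 are possible by Lagrange.
The subgroups of order 8 are: {e, r, r^2, r^3, r^4, r^5, r^6, r^7}; {e, r^2, r^4, r^6, s, r^2s, r^4s, r^6s}; {e, r^2, r^4, r^6, rs, r^3s, r^5s, r^7s}.
So G has 3 subgroups of order 8.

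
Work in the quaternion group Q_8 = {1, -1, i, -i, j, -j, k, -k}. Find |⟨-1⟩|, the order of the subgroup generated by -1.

Computing powers of -1: the smallest k with (-1)^k = e is k = 2.

2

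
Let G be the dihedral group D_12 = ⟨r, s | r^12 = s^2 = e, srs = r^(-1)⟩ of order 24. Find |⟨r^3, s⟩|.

8

|⟨r^3⟩| = 4 and |⟨s⟩| = 2, so |H| is a multiple of lcm(4, 2) = 4 and divides |G| = 24.
Closing under the operation: H = {e, r^3, r^6, r^9, s, r^3s, r^6s, r^9s}, so |H| = 8.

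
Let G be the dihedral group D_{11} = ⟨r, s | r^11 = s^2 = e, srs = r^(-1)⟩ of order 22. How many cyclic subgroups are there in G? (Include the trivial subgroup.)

13

A cyclic subgroup of order d is generated by each of its φ(d) elements of order d, so the cyclic subgroups of order d number (#elements of order d)/φ(d).
Cyclic subgroups by order — order 1: 1; order 2: 11; order 11: 1.
Total: 13.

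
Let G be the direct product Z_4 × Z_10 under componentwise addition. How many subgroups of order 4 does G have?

|G| = 40 and 4 | 40, so subgroups of order 4 are possible by Lagrange.
The subgroups of order 4 are: {(0,0), (0,5), (2,0), (2,5)}; {(0,0), (1,0), (2,0), (3,0)}; {(0,0), (1,5), (2,0), (3,5)}.
So G has 3 subgroups of order 4.

3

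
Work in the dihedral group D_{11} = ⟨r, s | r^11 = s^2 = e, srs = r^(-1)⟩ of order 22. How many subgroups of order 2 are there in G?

11

|G| = 22 and 2 | 22, so subgroups of order 2 are possible by Lagrange.
The subgroups of order 2 are: {e, r^10s}; {e, r^2s}; {e, r^3s}; {e, r^4s}; … (11 in all).
So G has 11 subgroups of order 2.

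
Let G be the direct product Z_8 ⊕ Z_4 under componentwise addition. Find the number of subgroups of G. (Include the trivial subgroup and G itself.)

22

|G| = 32, so by Lagrange every subgroup order divides 32. Divisors: 1, 2, 4, 8, 16, 32.
Subgroups by order — order 1: 1; order 2: 3; order 4: 7; order 8: 7; order 16: 3; order 32: 1.
Total: 1 + 3 + 7 + 7 + 3 + 1 = 22.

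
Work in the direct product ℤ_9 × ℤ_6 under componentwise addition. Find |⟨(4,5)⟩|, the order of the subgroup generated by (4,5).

18

The order of (4,5) in Z_9 × Z_6 is lcm(ord(4) in Z_9, ord(5) in Z_6).
ord(4) = 9 and ord(5) = 6, so |⟨(4,5)⟩| = lcm(9, 6) = 18.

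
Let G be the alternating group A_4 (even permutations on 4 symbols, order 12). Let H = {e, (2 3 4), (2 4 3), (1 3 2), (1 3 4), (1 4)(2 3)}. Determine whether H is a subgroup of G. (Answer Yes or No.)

(1 3 2) ∈ H but its inverse (1 2 3) ∉ H, so H is not a subgroup.

No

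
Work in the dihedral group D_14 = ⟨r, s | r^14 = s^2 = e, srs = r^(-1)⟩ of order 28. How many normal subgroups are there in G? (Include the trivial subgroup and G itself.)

7

G has 28 subgroups. Checking conjugation-invariance by order — order 1: 1/1 normal; order 2: 1/15 normal; order 4: 0/7 normal; order 7: 1/1 normal; order 14: 3/3 normal; order 28: 1/1 normal.
Total normal subgroups: 7.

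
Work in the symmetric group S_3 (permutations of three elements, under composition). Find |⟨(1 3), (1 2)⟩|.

|⟨(1 3)⟩| = 2 and |⟨(1 2)⟩| = 2, so |H| is a multiple of lcm(2, 2) = 2 and divides |G| = 6.
Closing {(1 3), (1 2)} under the group operation gives all of G, so |H| = 6.

6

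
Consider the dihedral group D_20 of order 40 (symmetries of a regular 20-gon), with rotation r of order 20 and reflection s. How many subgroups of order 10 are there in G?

|G| = 40 and 10 | 40, so subgroups of order 10 are possible by Lagrange.
The subgroups of order 10 are: {e, r^2, r^4, r^6, r^8, r^10, r^12, r^14, r^16, r^18}; {e, r^4, r^8, r^12, r^16, r^2s, r^6s, r^10s, r^14s, r^18s}; {e, r^4, r^8, r^12, r^16, r^3s, r^7s, r^11s, r^15s, r^19s}; {e, r^4, r^8, r^12, r^16, s, r^4s, r^8s, r^12s, r^16s}; … (5 in all).
So G has 5 subgroups of order 10.

5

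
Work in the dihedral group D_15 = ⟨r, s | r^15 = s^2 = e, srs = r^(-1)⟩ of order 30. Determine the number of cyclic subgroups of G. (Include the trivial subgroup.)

A cyclic subgroup of order d is generated by each of its φ(d) elements of order d, so the cyclic subgroups of order d number (#elements of order d)/φ(d).
Cyclic subgroups by order — order 1: 1; order 2: 15; order 3: 1; order 5: 1; order 15: 1.
Total: 19.

19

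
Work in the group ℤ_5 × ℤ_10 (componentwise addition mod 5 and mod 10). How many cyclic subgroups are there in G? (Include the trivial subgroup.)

14

Group the elements of G by the cyclic subgroup they generate; each cyclic subgroup of order d accounts for φ(d) elements.
Cyclic subgroups by order — order 1: 1; order 2: 1; order 5: 6; order 10: 6.
Total: 14.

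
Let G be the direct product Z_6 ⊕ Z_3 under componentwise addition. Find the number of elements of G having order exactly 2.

1

An element (a,b) has order lcm(ord(a), ord(b)); count pairs with lcm equal to 2.
Enumerating gives 1 such elements.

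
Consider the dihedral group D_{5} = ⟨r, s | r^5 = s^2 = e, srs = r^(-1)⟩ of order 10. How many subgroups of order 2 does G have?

|G| = 10 and 2 | 10, so subgroups of order 2 are possible by Lagrange.
The subgroups of order 2 are: {e, r^2s}; {e, r^3s}; {e, r^4s}; {e, rs}; … (5 in all).
So G has 5 subgroups of order 2.

5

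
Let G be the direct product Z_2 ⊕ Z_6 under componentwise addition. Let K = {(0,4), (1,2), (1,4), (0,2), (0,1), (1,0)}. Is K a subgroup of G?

No

The identity (0,0) ∉ K, so K is not a subgroup.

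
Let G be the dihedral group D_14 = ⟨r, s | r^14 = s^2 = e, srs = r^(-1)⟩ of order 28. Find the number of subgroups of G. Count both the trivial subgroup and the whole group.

28

|G| = 28, so by Lagrange every subgroup order divides 28. Divisors: 1, 2, 4, 7, 14, 28.
Subgroups by order — order 1: 1; order 2: 15; order 4: 7; order 7: 1; order 14: 3; order 28: 1.
Total: 1 + 15 + 7 + 1 + 3 + 1 = 28.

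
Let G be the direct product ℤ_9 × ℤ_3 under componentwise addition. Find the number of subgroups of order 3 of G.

|G| = 27 and 3 | 27, so subgroups of order 3 are possible by Lagrange.
The subgroups of order 3 are: {(0,0), (0,1), (0,2)}; {(0,0), (3,0), (6,0)}; {(0,0), (3,1), (6,2)}; {(0,0), (3,2), (6,1)}.
So G has 4 subgroups of order 3.

4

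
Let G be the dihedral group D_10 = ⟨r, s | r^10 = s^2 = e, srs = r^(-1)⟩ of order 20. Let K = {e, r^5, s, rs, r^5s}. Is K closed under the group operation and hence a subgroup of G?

No

Closure fails: s · rs = r^9 ∉ K. So K is not a subgroup.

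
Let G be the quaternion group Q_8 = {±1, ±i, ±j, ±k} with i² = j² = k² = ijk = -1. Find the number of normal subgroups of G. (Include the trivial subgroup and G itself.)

6

G has 6 subgroups. Checking conjugation-invariance by order — order 1: 1/1 normal; order 2: 1/1 normal; order 4: 3/3 normal; order 8: 1/1 normal.
Total normal subgroups: 6.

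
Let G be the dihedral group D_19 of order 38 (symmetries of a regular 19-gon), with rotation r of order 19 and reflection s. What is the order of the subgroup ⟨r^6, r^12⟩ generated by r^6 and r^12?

|⟨r^6⟩| = 19 and |⟨r^12⟩| = 19, so |H| is a multiple of lcm(19, 19) = 19 and divides |G| = 38.
Closing under the operation: H = {e, r, r^2, r^3, r^4, r^5, r^6, r^7, r^8, r^9, r^10, r^11, r^12, r^13, r^14, r^15, r^16, r^17, r^18}, so |H| = 19.

19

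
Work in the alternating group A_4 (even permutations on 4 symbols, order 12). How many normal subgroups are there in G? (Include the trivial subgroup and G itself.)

3

G has 10 subgroups. Checking conjugation-invariance by order — order 1: 1/1 normal; order 2: 0/3 normal; order 3: 0/4 normal; order 4: 1/1 normal; order 12: 1/1 normal.
Total normal subgroups: 3.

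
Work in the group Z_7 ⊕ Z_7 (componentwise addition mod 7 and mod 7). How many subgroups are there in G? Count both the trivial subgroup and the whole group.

|G| = 49, so by Lagrange every subgroup order divides 49. Divisors: 1, 7, 49.
Subgroups by order — order 1: 1; order 7: 8; order 49: 1.
Total: 1 + 8 + 1 = 10.

10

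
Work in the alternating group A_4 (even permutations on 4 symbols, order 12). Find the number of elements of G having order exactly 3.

8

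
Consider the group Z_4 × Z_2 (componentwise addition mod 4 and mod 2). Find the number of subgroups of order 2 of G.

3

|G| = 8 and 2 | 8, so subgroups of order 2 are possible by Lagrange.
The subgroups of order 2 are: {(0,0), (0,1)}; {(0,0), (2,0)}; {(0,0), (2,1)}.
So G has 3 subgroups of order 2.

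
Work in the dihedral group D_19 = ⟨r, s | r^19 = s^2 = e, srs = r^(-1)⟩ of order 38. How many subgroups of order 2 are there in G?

|G| = 38 and 2 | 38, so subgroups of order 2 are possible by Lagrange.
The subgroups of order 2 are: {e, r^10s}; {e, r^11s}; {e, r^12s}; {e, r^13s}; … (19 in all).
So G has 19 subgroups of order 2.

19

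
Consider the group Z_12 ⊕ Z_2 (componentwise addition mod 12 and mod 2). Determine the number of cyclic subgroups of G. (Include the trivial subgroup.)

12

Each element a generates a cyclic subgroup ⟨a⟩; distinct elements may generate the same one (a cyclic group of order d has φ(d) generators).
Cyclic subgroups by order — order 1: 1; order 2: 3; order 3: 1; order 4: 2; order 6: 3; order 12: 2.
Total: 12.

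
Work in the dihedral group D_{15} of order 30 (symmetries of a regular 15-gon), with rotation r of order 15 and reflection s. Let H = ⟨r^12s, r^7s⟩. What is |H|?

6

|⟨r^12s⟩| = 2 and |⟨r^7s⟩| = 2, so |H| is a multiple of lcm(2, 2) = 2 and divides |G| = 30.
Closing under the operation: H = {e, r^5, r^10, r^2s, r^7s, r^12s}, so |H| = 6.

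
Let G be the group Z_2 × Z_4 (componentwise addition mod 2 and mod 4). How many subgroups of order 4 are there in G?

3

|G| = 8 and 4 | 8, so subgroups of order 4 are possible by Lagrange.
The subgroups of order 4 are: {(0,0), (0,1), (0,2), (0,3)}; {(0,0), (0,2), (1,0), (1,2)}; {(0,0), (0,2), (1,1), (1,3)}.
So G has 3 subgroups of order 4.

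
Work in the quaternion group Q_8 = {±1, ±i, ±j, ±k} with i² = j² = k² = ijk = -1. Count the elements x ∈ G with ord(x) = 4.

6

The elements of order 4 are: i, -i, j, -j, k, -k.
That's 6.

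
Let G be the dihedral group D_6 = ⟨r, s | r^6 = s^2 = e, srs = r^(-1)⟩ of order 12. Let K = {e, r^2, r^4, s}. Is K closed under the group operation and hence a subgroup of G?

Closure fails: s · r^4 = r^2s ∉ K. So K is not a subgroup.

No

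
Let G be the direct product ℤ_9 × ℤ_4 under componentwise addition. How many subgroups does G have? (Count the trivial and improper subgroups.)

9

|G| = 36, so by Lagrange every subgroup order divides 36. Divisors: 1, 2, 3, 4, 6, 9, 12, 18, 36.
Subgroups by order — order 1: 1; order 2: 1; order 3: 1; order 4: 1; order 6: 1; order 9: 1; order 12: 1; order 18: 1; order 36: 1.
Total: 1 + 1 + 1 + 1 + 1 + 1 + 1 + 1 + 1 = 9.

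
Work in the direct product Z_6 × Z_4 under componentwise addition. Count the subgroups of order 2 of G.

|G| = 24 and 2 | 24, so subgroups of order 2 are possible by Lagrange.
The subgroups of order 2 are: {(0,0), (0,2)}; {(0,0), (3,0)}; {(0,0), (3,2)}.
So G has 3 subgroups of order 2.

3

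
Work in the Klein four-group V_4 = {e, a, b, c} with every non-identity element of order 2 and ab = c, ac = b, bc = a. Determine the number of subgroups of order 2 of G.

|G| = 4 and 2 | 4, so subgroups of order 2 are possible by Lagrange.
The subgroups of order 2 are: {e, a}; {e, b}; {e, c}.
So G has 3 subgroups of order 2.

3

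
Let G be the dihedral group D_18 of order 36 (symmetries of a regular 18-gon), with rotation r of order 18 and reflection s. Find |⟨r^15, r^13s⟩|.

12

|⟨r^15⟩| = 6 and |⟨r^13s⟩| = 2, so |H| is a multiple of lcm(6, 2) = 6 and divides |G| = 36.
Closing under the operation: H = {e, r^3, r^6, r^9, r^12, r^15, rs, r^4s, r^7s, r^10s, r^13s, r^16s}, so |H| = 12.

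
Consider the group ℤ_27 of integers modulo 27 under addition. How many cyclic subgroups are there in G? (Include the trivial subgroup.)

4

Group the elements of G by the cyclic subgroup they generate; each cyclic subgroup of order d accounts for φ(d) elements.
Cyclic subgroups by order — order 1: 1; order 3: 1; order 9: 1; order 27: 1.
Total: 4.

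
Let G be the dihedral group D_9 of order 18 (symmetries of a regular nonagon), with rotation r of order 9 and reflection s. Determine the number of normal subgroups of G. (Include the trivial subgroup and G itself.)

4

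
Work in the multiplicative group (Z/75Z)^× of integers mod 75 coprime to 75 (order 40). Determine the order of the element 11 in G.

10

Compute successive powers of 11 mod 75: 11, 46, 56, 16, 26, 61, 71, 31, …; 11^10 ≡ 1 (mod 75).
So |⟨11⟩| = 10.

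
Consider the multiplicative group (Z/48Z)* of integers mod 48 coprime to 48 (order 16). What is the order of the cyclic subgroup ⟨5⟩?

4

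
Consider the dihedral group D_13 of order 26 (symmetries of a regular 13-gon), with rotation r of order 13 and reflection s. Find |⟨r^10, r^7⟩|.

|⟨r^10⟩| = 13 and |⟨r^7⟩| = 13, so |H| is a multiple of lcm(13, 13) = 13 and divides |G| = 26.
Closing under the operation: H = {e, r, r^2, r^3, r^4, r^5, r^6, r^7, r^8, r^9, r^10, r^11, r^12}, so |H| = 13.

13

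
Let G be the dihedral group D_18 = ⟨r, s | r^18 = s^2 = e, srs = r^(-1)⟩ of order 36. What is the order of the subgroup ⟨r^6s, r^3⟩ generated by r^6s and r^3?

|⟨r^6s⟩| = 2 and |⟨r^3⟩| = 6, so |H| is a multiple of lcm(2, 6) = 6 and divides |G| = 36.
Closing under the operation: H = {e, r^3, r^6, r^9, r^12, r^15, s, r^3s, r^6s, r^9s, r^12s, r^15s}, so |H| = 12.

12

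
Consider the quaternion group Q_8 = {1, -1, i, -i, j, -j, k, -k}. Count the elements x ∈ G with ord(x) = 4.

The elements of order 4 are: i, -i, j, -j, k, -k.
That's 6.

6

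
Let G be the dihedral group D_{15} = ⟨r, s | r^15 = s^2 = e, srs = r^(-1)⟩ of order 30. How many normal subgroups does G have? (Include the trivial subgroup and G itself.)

5

G has 28 subgroups. Checking conjugation-invariance by order — order 1: 1/1 normal; order 2: 0/15 normal; order 3: 1/1 normal; order 5: 1/1 normal; order 6: 0/5 normal; order 10: 0/3 normal; order 15: 1/1 normal; order 30: 1/1 normal.
Total normal subgroups: 5.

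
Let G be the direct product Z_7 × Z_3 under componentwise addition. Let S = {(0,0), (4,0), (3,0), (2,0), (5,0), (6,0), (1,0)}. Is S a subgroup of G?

Yes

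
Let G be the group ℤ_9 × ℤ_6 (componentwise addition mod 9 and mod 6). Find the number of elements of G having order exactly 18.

18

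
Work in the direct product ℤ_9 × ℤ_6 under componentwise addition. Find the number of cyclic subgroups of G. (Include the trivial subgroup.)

Group the elements of G by the cyclic subgroup they generate; each cyclic subgroup of order d accounts for φ(d) elements.
Cyclic subgroups by order — order 1: 1; order 2: 1; order 3: 4; order 6: 4; order 9: 3; order 18: 3.
Total: 16.

16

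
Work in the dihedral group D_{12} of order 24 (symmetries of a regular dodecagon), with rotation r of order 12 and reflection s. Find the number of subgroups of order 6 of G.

|G| = 24 and 6 | 24, so subgroups of order 6 are possible by Lagrange.
The subgroups of order 6 are: {e, r^2, r^4, r^6, r^8, r^10}; {e, r^4, r^8, r^2s, r^6s, r^10s}; {e, r^4, r^8, r^3s, r^7s, r^11s}; {e, r^4, r^8, s, r^4s, r^8s}; … (5 in all).
So G has 5 subgroups of order 6.

5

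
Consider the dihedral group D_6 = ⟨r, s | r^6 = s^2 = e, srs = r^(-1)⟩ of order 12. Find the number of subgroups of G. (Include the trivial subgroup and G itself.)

|G| = 12, so by Lagrange every subgroup order divides 12. Divisors: 1, 2, 3, 4, 6, 12.
Subgroups by order — order 1: 1; order 2: 7; order 3: 1; order 4: 3; order 6: 3; order 12: 1.
Total: 1 + 7 + 1 + 3 + 3 + 1 = 16.

16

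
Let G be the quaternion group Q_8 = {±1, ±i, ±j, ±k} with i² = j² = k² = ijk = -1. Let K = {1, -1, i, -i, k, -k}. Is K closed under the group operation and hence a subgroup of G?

|K| = 6 does not divide |G| = 8, so by Lagrange K is not a subgroup.

No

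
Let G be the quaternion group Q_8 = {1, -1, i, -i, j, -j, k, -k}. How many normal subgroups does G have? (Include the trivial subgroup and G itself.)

G has 6 subgroups. Checking conjugation-invariance by order — order 1: 1/1 normal; order 2: 1/1 normal; order 4: 3/3 normal; order 8: 1/1 normal.
Total normal subgroups: 6.

6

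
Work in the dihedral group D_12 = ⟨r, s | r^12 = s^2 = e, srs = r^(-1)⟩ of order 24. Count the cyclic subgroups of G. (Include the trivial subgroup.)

18

Group the elements of G by the cyclic subgroup they generate; each cyclic subgroup of order d accounts for φ(d) elements.
Cyclic subgroups by order — order 1: 1; order 2: 13; order 3: 1; order 4: 1; order 6: 1; order 12: 1.
Total: 18.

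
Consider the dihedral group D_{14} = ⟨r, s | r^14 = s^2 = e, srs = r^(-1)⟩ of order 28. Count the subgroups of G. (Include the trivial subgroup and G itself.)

|G| = 28, so by Lagrange every subgroup order divides 28. Divisors: 1, 2, 4, 7, 14, 28.
Subgroups by order — order 1: 1; order 2: 15; order 4: 7; order 7: 1; order 14: 3; order 28: 1.
Total: 1 + 15 + 7 + 1 + 3 + 1 = 28.

28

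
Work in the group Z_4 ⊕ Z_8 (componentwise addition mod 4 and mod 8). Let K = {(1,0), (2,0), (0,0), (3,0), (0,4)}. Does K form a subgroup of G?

No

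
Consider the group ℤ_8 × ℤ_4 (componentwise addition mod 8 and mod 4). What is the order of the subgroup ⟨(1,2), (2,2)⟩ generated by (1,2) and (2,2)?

|⟨(1,2)⟩| = 8 and |⟨(2,2)⟩| = 4, so |H| is a multiple of lcm(8, 4) = 8 and divides |G| = 32.
Closing under the operation: H = {(0,0), (0,2), (1,0), (1,2), (2,0), (2,2), (3,0), (3,2), (4,0), (4,2), (5,0), (5,2), (6,0), (6,2), (7,0), (7,2)}, so |H| = 16.

16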